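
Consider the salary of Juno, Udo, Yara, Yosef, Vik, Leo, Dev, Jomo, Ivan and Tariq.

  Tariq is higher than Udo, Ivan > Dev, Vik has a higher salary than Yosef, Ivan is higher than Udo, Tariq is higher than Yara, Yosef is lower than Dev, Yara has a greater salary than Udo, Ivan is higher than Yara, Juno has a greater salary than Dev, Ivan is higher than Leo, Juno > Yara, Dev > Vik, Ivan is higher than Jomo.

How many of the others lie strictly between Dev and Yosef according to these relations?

The relations place Yosef below Dev. An element lies strictly between them when it is forced above Yosef and also forced below Dev.
Above Yosef: {Vik, Juno, Ivan}. Below Dev: {Vik}.
Intersection: {Vik} — 1.

1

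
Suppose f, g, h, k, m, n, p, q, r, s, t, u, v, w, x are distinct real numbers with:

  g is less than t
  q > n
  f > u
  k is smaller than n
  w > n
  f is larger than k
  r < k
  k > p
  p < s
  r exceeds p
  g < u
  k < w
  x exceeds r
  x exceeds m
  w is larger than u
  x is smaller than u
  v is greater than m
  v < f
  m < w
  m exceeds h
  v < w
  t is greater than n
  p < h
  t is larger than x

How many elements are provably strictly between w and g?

1

The relations place g below w. An element lies strictly between them when it is forced above g and also forced below w.
Above g: {u, t, f}. Below w: {p, r, h, m, v, x, u, k, n}.
Intersection: {u} — 1.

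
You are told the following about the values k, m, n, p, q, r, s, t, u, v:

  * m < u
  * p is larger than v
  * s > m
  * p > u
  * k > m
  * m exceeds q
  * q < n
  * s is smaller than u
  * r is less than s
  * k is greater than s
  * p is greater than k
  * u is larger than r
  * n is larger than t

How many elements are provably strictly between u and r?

The relations place r below u. An element lies strictly between them when it is forced above r and also forced below u.
Above r: {s, k, p}. Below u: {q, m, s}.
Intersection: {s} — 1.

1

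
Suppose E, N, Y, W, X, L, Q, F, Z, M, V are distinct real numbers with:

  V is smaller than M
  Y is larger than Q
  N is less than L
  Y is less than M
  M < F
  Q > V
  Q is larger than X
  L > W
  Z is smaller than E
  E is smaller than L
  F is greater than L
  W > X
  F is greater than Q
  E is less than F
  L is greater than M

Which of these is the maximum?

F

X is not greatest since X < Q; V is not greatest since V < Q; W is not greatest since W < L; Q is not greatest since Q < Y; Y is not greatest since Y < M; M is not greatest since M < F; N is not greatest since N < L; Z is not greatest since Z < E; E is not greatest since E < F; L is not greatest since L < F.
Only F has nothing above it, so F is the maximum.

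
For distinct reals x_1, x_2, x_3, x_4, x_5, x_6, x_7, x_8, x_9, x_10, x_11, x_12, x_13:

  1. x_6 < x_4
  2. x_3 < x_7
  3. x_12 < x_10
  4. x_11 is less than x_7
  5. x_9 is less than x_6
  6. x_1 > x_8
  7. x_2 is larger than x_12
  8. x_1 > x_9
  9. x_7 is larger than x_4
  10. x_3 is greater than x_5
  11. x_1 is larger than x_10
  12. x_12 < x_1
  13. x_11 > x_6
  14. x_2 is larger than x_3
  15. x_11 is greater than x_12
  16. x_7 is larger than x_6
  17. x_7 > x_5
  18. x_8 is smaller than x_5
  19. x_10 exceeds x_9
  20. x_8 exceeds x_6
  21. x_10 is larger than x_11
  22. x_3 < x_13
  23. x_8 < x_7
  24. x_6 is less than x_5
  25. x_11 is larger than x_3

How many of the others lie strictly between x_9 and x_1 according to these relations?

The relations place x_9 below x_1. An element lies strictly between them when it is forced above x_9 and also forced below x_1.
Above x_9: {x_6, x_8, x_5, x_3, x_4, x_2, x_11, x_13, x_7, x_10}. Below x_1: {x_6, x_12, x_8, x_5, x_3, x_11, x_10}.
Intersection: {x_6, x_8, x_5, x_3, x_11, x_10} — 6.

6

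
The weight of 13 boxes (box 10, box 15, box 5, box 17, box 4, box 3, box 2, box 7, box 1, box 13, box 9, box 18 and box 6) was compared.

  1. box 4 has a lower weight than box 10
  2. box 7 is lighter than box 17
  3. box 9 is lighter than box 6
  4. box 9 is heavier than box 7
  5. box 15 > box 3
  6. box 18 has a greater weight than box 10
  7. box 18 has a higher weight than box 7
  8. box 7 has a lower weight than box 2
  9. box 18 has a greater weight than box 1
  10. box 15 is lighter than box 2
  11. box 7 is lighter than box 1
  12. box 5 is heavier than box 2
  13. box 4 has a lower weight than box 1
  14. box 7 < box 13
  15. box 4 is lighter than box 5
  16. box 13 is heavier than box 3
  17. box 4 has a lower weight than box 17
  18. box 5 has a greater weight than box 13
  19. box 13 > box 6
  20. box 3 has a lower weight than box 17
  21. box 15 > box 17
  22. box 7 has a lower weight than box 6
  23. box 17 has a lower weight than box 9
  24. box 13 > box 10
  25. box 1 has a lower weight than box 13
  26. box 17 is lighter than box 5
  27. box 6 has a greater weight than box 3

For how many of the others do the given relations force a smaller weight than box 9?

Directly below box 9: box 7, box 17.
One step further: box 4, box 3 (4 so far).
Nothing else is reachable below box 9; 4 in all.

4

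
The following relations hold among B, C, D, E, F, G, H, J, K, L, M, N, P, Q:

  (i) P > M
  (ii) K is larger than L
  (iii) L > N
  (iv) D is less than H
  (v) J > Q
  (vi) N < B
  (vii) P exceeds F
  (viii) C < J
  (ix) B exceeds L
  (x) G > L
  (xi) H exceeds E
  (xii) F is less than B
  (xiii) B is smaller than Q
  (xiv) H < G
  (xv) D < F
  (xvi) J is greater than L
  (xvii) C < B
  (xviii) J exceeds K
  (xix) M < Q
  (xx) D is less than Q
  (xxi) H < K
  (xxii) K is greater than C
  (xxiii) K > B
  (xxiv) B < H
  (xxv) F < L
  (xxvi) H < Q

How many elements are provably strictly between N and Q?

The relations place N below Q. An element lies strictly between them when it is forced above N and also forced below Q.
Above N: {L, B, H, G, K, J}. Below Q: {E, D, F, C, L, B, M, H}.
Intersection: {L, B, H} — 3.

3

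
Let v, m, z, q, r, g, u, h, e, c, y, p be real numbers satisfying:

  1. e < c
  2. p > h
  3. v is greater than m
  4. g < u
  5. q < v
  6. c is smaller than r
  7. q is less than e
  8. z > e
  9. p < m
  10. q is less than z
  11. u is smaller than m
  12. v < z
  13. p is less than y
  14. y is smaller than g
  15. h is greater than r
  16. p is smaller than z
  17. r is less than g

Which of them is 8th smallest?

The consecutive relations fix a unique order: q < e < c < r < h < p < y < g < u < m < v < z.
Counting 8 from the smallest end gives g.

g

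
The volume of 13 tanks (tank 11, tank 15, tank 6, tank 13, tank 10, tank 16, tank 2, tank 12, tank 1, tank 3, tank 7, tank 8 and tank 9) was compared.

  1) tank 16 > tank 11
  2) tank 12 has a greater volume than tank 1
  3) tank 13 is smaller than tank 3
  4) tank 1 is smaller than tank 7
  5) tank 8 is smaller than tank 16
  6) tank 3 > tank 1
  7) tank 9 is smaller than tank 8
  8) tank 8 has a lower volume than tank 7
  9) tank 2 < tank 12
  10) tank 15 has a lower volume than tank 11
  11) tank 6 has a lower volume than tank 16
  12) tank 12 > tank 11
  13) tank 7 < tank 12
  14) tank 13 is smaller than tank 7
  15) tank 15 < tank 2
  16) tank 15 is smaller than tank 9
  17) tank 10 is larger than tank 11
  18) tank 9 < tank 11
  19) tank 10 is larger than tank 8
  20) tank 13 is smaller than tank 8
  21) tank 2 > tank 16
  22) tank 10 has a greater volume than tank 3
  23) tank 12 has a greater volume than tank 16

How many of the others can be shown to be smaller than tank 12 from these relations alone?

10

The elements the relations force below tank 12 are tank 15, tank 9, tank 6, tank 1, tank 13, tank 11, tank 8, tank 16, tank 7, tank 2 — no chain reaches any other.
That is 10.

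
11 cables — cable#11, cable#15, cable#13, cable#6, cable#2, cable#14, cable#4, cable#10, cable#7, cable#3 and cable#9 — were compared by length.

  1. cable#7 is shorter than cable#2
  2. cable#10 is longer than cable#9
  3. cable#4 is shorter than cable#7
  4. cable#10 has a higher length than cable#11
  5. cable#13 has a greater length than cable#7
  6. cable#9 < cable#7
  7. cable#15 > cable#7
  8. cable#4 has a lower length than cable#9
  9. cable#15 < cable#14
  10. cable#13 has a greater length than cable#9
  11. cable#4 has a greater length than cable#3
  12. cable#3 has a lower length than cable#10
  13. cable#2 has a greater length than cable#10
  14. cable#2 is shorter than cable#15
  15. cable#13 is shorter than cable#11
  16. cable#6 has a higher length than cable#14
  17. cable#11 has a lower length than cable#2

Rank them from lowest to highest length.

cable#3 < cable#4 < cable#9 < cable#7 < cable#13 < cable#11 < cable#10 < cable#2 < cable#15 < cable#14 < cable#6

The consecutive links are each given: cable#3 < cable#4; cable#4 < cable#9; cable#9 < cable#7; cable#7 < cable#13; cable#13 < cable#11; cable#11 < cable#10; cable#10 < cable#2; cable#2 < cable#15; cable#15 < cable#14; cable#14 < cable#6.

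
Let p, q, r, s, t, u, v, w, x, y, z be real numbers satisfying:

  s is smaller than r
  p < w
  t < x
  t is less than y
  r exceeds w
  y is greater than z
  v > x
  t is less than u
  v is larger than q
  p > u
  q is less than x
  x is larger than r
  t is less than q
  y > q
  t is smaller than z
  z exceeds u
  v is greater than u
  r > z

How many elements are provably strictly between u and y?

Chaining upward from u reaches: p, z, w, r, x, v.
Chaining downward from y reaches: t, q, z.
Strictly between u and y are those in both lists: z — 1 element.

1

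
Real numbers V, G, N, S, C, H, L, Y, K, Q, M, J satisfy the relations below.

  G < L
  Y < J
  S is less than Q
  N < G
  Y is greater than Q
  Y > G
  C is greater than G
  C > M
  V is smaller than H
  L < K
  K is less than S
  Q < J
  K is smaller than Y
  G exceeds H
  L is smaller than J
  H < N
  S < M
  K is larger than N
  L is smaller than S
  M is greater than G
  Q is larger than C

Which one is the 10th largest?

Piecing the relations together gives one ordering: V < H < N < G < L < K < S < M < C < Q < Y < J.
The 10th largest is N.

N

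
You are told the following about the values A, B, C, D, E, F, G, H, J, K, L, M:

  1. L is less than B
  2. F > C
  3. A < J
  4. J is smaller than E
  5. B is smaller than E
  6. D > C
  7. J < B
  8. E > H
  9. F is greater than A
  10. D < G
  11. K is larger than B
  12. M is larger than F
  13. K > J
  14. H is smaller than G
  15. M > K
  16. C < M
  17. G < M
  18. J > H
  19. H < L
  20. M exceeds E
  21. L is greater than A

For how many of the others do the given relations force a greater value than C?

4

From C the given relations immediately reach D, F, M.
From those, G — 4 in total.
No other element is forced above C by the given relations, so the count is 4.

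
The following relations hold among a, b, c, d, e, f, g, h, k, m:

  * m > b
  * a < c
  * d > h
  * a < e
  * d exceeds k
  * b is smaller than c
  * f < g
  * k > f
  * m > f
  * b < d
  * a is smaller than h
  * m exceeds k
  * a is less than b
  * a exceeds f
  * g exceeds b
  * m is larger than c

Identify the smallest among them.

Chaining upward from f: directly above it, a, g, k, m; then e, b, c, h, d.
That covers every other element, and nothing is given below f, so f is the smallest.

f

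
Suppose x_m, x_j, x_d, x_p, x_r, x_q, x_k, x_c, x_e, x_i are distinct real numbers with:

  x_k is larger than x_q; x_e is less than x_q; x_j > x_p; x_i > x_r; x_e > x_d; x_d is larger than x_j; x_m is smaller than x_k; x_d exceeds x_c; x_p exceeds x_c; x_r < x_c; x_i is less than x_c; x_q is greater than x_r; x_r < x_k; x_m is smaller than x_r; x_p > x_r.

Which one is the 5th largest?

Piecing the relations together gives one ordering: x_m < x_r < x_i < x_c < x_p < x_j < x_d < x_e < x_q < x_k.
The 5th largest is x_j.

x_j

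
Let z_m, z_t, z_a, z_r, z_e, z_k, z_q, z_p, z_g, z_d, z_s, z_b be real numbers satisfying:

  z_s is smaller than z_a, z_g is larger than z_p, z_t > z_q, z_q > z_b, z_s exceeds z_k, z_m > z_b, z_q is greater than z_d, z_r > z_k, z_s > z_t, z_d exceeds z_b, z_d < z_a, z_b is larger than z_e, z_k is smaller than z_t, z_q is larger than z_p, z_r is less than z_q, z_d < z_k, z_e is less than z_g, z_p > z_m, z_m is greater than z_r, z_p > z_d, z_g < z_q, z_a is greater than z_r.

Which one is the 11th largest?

z_b

Piecing the relations together gives one ordering: z_e < z_b < z_d < z_k < z_r < z_m < z_p < z_g < z_q < z_t < z_s < z_a.
Counting 11 from the largest end gives z_b.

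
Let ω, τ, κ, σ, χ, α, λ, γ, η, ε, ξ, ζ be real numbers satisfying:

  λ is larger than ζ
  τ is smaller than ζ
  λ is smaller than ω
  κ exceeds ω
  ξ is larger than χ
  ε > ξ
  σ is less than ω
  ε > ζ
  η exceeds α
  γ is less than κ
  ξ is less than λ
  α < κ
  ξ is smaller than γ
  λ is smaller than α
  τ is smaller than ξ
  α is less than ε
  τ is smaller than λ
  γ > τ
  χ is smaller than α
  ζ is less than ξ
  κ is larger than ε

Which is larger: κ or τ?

κ

The relevant relations are τ < ζ; ζ < λ; λ < α; α < ε; ε < κ.
Chaining these gives τ < ζ < λ < α < ε < κ.
So τ < κ; κ is the larger of the two.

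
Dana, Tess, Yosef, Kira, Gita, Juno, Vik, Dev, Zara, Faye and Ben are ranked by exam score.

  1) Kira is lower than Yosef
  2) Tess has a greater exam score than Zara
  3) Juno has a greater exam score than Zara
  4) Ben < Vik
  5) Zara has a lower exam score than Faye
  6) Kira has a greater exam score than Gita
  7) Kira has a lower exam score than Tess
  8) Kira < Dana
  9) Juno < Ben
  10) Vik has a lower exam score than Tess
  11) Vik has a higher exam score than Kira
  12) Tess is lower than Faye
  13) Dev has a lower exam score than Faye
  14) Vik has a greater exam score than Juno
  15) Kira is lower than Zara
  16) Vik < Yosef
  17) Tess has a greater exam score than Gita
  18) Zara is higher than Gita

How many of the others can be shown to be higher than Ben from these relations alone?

4

From Ben the given relations immediately reach Vik.
From those, Tess, Yosef — 3 in total.
From those, Faye — 4 in total.
Nothing else is reachable above Ben; 4 in all.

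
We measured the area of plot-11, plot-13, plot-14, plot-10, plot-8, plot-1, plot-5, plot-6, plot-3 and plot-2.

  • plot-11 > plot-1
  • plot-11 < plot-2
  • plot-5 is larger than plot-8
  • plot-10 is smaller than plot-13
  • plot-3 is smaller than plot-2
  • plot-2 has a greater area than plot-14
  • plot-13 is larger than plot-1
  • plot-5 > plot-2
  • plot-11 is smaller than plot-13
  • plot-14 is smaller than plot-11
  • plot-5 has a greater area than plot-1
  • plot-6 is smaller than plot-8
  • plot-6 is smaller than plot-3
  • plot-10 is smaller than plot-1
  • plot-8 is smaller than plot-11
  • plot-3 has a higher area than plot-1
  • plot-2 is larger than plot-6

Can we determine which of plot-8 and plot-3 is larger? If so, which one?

undetermined

Following every chain through plot-8: above plot-8 we get plot-11, plot-13, plot-2, plot-5; below plot-8 we get plot-6.
plot-3 is not reached, and no chain runs the other way from plot-3 to plot-8.
So the given relations leave the order of plot-8 and plot-3 undetermined.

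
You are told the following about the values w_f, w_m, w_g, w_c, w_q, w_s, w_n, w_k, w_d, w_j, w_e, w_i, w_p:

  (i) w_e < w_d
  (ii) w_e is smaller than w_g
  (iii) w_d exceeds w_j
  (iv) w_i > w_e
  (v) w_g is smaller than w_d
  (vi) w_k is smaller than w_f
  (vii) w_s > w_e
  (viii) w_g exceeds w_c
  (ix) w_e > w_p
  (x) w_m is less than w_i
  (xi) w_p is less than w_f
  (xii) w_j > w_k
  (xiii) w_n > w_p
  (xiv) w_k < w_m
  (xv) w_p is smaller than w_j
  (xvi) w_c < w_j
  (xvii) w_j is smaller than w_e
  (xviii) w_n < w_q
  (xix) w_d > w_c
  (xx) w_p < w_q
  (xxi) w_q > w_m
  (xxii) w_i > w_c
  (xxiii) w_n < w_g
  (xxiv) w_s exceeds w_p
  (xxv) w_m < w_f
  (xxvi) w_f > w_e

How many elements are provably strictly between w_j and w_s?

The relations place w_j below w_s. An element lies strictly between them when it is forced above w_j and also forced below w_s.
Above w_j: {w_e, w_i, w_g, w_f, w_d}. Below w_s: {w_k, w_p, w_c, w_e}.
Intersection: {w_e} — 1.

1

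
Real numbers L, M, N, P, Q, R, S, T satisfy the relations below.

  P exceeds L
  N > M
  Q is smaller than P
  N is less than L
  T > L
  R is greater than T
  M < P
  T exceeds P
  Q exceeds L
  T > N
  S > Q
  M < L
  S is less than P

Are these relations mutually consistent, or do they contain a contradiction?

consistent

Every relation is compatible with M < N < L < Q < S < P < T < R; the set is consistent.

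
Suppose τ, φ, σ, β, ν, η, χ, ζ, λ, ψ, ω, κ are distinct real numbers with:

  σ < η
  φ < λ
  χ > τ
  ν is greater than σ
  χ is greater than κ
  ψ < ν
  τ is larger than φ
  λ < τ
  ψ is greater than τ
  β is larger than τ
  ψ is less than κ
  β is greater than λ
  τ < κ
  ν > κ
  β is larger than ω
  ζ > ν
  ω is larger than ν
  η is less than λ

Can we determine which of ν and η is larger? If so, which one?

ν

Following the relations from η: η < λ < τ < ψ < κ < ν.
So ν is larger.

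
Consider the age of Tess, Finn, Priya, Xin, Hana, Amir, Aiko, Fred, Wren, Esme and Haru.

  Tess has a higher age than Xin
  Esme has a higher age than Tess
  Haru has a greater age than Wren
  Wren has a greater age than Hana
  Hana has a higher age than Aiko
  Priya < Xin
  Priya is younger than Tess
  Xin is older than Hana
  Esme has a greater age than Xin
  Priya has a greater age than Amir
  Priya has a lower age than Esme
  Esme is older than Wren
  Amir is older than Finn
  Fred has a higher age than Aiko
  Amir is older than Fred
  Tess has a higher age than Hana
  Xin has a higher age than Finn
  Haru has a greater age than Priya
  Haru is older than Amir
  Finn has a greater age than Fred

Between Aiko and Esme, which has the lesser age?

Aiko

The relevant relations are Aiko < Fred; Fred < Finn; Finn < Amir; Amir < Priya; Priya < Xin; Xin < Tess; Tess < Esme.
Together: Aiko < Fred < Finn < Amir < Priya < Xin < Tess < Esme.
So Aiko < Esme; Aiko is the younger of the two.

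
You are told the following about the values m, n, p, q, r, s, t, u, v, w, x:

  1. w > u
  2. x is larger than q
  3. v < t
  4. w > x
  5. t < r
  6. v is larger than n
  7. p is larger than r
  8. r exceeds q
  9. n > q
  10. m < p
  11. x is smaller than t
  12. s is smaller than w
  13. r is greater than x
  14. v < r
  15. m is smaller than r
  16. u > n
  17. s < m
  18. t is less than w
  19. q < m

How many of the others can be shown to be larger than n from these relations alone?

Directly above n: v, u.
One step further: t, w, r (5 so far).
One step further: p (6 so far).
Nothing else is reachable above n; 6 in all.

6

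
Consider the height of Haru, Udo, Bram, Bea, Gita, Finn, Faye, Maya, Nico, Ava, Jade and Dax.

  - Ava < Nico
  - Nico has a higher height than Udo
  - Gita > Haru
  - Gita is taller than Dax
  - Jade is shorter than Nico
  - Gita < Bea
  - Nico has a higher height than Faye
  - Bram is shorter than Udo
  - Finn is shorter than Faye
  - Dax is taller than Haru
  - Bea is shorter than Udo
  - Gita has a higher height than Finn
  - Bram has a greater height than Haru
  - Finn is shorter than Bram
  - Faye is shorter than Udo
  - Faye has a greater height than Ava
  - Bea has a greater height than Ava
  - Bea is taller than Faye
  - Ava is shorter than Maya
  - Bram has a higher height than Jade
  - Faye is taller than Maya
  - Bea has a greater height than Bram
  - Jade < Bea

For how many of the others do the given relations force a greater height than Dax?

Directly above Dax: Gita.
One step further: Bea (2 so far).
One step further: Udo (3 so far).
One step further: Nico (4 so far).
Nothing else is reachable above Dax; 4 in all.

4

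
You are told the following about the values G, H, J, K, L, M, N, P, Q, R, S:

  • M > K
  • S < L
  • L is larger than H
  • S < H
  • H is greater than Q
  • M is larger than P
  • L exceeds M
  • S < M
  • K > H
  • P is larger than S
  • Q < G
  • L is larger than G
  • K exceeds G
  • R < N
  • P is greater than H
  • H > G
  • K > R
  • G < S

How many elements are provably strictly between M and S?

3

Chaining upward from S reaches: H, P, K, L.
Chaining downward from M reaches: R, Q, G, H, P, K.
Strictly between S and M are those in both lists: H, P, K — 3 elements.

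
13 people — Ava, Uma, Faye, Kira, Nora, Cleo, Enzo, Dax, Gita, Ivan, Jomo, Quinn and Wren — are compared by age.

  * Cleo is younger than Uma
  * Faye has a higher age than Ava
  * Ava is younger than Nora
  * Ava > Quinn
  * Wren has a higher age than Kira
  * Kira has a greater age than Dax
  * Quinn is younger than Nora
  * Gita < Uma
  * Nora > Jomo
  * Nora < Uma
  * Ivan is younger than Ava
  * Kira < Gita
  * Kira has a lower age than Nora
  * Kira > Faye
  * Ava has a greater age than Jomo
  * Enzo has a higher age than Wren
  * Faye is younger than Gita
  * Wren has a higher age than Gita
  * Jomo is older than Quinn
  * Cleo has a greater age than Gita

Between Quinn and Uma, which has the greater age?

Uma

Quinn < Jomo < Ava < Faye < Kira < Gita < Cleo < Uma, by transitivity through Jomo, Ava, Faye, Kira, Gita, Cleo.
So Quinn < Uma; Uma is the older of the two.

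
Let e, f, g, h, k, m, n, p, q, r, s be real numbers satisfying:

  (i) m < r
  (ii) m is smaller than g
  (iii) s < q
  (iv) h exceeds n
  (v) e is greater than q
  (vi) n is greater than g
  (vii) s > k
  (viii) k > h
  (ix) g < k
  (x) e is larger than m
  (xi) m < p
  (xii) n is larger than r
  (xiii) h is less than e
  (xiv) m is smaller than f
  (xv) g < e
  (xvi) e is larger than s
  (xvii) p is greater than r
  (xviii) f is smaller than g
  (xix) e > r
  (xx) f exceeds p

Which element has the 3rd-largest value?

s

The consecutive relations fix a unique order: m < r < p < f < g < n < h < k < s < q < e.
The 3rd largest is s.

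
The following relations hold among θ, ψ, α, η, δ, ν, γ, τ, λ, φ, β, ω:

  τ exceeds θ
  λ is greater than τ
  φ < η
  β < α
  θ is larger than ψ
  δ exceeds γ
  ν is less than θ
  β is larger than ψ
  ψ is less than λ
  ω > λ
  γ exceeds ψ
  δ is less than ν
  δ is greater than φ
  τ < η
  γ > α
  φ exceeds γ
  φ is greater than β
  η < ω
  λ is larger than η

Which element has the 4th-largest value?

The consecutive relations fix a unique order: ψ < β < α < γ < φ < δ < ν < θ < τ < η < λ < ω.
Counting 4 from the largest end gives τ.

τ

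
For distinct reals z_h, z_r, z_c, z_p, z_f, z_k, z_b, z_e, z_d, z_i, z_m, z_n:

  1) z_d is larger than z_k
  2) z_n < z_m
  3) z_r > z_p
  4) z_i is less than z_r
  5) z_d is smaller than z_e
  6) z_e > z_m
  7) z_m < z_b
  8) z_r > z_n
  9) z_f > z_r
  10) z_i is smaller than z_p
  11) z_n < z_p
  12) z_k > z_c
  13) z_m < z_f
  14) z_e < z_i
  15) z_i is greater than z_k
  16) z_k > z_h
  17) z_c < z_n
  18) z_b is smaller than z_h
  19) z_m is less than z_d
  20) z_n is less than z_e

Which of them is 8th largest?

z_h

Piecing the relations together gives one ordering: z_c < z_n < z_m < z_b < z_h < z_k < z_d < z_e < z_i < z_p < z_r < z_f.
The 8th largest is z_h.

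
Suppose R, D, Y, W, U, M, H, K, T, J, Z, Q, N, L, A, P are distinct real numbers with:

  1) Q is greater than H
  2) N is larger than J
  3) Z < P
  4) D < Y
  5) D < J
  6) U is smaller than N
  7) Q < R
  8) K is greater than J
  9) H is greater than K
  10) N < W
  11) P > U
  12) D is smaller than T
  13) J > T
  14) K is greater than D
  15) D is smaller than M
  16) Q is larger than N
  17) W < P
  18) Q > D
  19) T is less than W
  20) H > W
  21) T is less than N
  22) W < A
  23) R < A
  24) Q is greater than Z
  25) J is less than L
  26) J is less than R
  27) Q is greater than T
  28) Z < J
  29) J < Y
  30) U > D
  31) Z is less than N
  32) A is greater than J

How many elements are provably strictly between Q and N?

Chaining upward from N reaches: W, H, P, R, A.
Chaining downward from Q reaches: D, T, Z, U, J, W, K, H.
Strictly between N and Q are those in both lists: W, H — 2 elements.

2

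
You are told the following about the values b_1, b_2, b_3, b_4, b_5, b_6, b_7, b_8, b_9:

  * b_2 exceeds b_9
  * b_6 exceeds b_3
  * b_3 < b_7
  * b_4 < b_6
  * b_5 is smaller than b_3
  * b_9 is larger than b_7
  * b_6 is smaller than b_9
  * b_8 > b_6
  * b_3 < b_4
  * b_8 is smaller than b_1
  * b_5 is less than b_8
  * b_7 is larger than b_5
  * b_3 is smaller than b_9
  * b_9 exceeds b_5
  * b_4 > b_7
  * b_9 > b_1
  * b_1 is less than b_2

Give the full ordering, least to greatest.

Each adjacent pair is fixed by a given relation: b_5 < b_3; b_3 < b_7; b_7 < b_4; b_4 < b_6; b_6 < b_8; b_8 < b_1; b_1 < b_9; b_9 < b_2. Chaining them end to end gives the full order.

b_5 < b_3 < b_7 < b_4 < b_6 < b_8 < b_1 < b_9 < b_2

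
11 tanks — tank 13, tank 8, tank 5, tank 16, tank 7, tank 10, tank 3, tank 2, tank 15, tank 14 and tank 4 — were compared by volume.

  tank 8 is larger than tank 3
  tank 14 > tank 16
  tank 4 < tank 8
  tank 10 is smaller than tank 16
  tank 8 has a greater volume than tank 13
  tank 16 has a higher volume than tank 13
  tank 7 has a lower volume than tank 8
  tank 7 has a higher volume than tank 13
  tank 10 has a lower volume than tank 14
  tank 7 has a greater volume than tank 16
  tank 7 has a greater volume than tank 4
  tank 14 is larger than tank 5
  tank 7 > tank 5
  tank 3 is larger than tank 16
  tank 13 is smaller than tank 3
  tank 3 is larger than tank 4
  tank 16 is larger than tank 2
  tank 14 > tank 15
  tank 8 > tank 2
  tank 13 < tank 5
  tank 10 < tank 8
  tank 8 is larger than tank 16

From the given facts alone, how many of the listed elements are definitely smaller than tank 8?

8

Directly below tank 8: tank 2, tank 13, tank 10, tank 4, tank 16, tank 7, tank 3.
One step further: tank 5 (8 so far).
Nothing else is reachable below tank 8; 8 in all.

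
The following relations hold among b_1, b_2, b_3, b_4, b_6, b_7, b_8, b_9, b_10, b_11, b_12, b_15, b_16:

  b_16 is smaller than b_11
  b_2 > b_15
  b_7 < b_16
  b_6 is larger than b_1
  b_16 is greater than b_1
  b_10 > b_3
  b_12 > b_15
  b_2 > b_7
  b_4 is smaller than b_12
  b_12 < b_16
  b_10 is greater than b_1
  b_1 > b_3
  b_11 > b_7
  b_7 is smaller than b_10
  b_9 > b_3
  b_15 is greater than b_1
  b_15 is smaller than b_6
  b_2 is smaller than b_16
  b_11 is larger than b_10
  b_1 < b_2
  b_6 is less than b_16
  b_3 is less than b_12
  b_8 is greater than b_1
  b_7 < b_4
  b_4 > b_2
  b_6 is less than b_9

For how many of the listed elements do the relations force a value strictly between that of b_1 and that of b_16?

The relations place b_1 below b_16. An element lies strictly between them when it is forced above b_1 and also forced below b_16.
Above b_1: {b_15, b_2, b_6, b_4, b_12, b_8, b_10, b_9, b_11}. Below b_16: {b_7, b_3, b_15, b_2, b_6, b_4, b_12}.
Intersection: {b_15, b_2, b_6, b_4, b_12} — 5.

5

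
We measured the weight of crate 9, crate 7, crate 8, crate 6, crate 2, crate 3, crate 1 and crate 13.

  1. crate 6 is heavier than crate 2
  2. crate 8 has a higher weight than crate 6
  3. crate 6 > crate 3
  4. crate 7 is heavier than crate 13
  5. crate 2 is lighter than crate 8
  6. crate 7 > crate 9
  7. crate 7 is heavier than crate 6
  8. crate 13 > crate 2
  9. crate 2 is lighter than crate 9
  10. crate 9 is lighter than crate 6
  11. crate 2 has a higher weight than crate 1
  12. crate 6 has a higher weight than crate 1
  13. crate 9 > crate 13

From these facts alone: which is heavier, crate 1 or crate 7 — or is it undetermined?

crate 7

crate 1 < crate 2 and crate 2 < crate 13 give crate 1 < crate 13.
With crate 13 < crate 9: crate 1 < crate 2 < crate 13 < crate 9.
Then crate 9 < crate 7 extends the chain to crate 7.
So crate 7 is heavier.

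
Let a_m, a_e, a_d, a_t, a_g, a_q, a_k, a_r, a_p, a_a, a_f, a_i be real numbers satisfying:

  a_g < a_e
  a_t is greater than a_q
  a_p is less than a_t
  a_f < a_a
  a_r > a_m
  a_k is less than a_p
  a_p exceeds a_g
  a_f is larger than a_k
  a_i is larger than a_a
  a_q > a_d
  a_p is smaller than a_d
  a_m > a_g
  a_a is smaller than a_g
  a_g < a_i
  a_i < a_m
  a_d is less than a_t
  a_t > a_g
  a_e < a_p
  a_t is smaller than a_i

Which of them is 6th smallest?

Chaining the given pairs: a_k < a_f < a_a < a_g < a_e < a_p < a_d < a_q < a_t < a_i < a_m < a_r.
Counting 6 from the smallest end gives a_p.

a_p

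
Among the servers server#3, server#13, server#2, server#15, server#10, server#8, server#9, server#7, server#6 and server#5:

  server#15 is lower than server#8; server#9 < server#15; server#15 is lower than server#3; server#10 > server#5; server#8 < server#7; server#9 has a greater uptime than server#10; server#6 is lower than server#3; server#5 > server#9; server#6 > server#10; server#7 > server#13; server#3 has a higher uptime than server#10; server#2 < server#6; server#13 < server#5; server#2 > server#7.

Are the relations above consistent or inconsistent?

inconsistent

We have server#9 < server#5 stated directly, yet also server#5 < server#10 < server#9 by chaining the others — so server#5 < server#9. Contradiction.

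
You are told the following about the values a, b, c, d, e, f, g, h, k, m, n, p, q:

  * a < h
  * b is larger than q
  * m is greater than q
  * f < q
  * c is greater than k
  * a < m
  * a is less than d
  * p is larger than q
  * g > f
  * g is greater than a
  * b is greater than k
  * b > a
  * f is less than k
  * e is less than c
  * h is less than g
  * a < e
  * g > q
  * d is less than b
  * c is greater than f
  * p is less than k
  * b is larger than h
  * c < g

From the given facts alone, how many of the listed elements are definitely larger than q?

From q the given relations immediately reach m, p, b, g.
From those, k — 5 in total.
From those, c — 6 in total.
Nothing else is reachable above q; 6 in all.

6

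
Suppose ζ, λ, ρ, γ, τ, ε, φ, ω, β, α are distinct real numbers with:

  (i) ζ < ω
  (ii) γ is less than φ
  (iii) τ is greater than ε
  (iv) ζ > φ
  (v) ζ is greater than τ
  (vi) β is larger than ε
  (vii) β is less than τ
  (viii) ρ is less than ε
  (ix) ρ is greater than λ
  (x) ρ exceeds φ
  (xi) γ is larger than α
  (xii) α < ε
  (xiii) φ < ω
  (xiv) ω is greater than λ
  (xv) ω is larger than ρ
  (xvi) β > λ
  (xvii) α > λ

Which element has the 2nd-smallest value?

The consecutive relations fix a unique order: λ < α < γ < φ < ρ < ε < β < τ < ζ < ω.
Counting 2 from the smallest end gives α.

α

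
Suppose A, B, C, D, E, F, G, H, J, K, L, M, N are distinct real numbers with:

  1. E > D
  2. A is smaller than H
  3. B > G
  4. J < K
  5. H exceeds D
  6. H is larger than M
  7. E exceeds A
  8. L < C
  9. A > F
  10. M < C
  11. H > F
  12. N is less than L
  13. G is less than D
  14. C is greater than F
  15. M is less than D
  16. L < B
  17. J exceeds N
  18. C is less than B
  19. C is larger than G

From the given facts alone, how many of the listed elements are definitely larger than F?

5

The elements the relations force above F are A, C, E, B, H — no chain reaches any other.
That is 5.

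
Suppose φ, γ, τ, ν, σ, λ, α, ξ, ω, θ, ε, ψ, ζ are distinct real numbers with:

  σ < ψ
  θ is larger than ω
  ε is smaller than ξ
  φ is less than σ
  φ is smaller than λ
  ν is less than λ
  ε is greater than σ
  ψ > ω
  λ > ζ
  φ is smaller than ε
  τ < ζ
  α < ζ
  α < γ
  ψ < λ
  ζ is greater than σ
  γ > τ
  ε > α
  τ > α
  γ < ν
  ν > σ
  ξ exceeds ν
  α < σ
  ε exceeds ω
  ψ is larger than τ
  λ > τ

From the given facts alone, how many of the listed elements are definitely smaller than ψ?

From ψ the given relations immediately reach τ, σ, ω.
From those, α, φ — 5 in total.
Nothing else is reachable below ψ; 5 in all.

5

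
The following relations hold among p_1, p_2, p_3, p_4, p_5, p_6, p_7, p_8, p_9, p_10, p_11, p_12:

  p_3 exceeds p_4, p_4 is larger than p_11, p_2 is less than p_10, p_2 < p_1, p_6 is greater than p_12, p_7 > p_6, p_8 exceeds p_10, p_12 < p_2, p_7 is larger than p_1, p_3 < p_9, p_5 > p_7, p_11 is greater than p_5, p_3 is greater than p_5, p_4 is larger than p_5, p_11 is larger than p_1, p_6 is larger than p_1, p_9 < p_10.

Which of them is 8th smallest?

The consecutive relations fix a unique order: p_12 < p_2 < p_1 < p_6 < p_7 < p_5 < p_11 < p_4 < p_3 < p_9 < p_10 < p_8.
The 8th smallest is p_4.

p_4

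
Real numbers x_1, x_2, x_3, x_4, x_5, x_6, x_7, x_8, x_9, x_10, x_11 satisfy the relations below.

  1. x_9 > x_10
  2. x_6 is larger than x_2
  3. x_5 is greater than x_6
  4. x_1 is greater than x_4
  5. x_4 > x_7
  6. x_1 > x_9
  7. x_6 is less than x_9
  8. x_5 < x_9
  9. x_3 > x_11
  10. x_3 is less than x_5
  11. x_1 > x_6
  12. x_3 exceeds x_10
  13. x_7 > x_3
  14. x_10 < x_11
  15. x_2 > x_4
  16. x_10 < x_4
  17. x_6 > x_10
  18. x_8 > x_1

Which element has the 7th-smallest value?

x_6

The consecutive relations fix a unique order: x_10 < x_11 < x_3 < x_7 < x_4 < x_2 < x_6 < x_5 < x_9 < x_1 < x_8.
The 7th smallest is x_6.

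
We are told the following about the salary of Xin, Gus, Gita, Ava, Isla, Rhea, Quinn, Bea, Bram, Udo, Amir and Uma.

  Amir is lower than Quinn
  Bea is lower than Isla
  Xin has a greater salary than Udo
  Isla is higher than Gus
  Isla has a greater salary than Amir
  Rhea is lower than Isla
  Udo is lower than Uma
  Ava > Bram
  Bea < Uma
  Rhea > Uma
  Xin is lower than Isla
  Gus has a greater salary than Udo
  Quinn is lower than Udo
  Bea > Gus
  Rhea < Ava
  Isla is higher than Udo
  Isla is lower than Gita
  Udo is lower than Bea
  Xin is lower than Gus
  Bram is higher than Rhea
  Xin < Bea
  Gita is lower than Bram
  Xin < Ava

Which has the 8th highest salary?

Chaining the given pairs: Amir < Quinn < Udo < Xin < Gus < Bea < Uma < Rhea < Isla < Gita < Bram < Ava.
The 8th largest is Gus.

Gus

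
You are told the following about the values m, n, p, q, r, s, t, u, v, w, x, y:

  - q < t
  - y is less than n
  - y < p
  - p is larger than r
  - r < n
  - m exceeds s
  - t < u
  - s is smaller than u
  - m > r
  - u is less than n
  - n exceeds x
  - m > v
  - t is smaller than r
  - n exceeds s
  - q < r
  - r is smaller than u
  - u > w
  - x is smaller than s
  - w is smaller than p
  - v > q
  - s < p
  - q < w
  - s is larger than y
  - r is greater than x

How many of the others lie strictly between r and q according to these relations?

1

The relations place q below r. An element lies strictly between them when it is forced above q and also forced below r.
Above q: {t, w, p, u, v, m, n}. Below r: {x, t}.
Intersection: {t} — 1.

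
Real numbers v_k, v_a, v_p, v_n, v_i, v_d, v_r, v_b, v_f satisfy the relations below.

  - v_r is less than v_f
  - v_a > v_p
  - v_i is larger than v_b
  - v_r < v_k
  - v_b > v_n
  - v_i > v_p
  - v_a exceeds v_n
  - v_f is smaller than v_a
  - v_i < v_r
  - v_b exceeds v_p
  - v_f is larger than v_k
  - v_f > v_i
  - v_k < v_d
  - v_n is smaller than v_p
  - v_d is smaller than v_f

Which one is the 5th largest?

Piecing the relations together gives one ordering: v_n < v_p < v_b < v_i < v_r < v_k < v_d < v_f < v_a.
The 5th largest is v_r.

v_r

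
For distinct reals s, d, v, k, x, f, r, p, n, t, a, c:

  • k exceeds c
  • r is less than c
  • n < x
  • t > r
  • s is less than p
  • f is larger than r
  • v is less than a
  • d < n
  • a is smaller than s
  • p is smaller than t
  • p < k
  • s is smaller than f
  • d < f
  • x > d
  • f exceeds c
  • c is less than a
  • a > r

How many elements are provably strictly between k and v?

Chaining upward from v reaches: a, s, p, f, t.
Chaining downward from k reaches: r, c, a, s, p.
Strictly between v and k are those in both lists: a, s, p — 3 elements.

3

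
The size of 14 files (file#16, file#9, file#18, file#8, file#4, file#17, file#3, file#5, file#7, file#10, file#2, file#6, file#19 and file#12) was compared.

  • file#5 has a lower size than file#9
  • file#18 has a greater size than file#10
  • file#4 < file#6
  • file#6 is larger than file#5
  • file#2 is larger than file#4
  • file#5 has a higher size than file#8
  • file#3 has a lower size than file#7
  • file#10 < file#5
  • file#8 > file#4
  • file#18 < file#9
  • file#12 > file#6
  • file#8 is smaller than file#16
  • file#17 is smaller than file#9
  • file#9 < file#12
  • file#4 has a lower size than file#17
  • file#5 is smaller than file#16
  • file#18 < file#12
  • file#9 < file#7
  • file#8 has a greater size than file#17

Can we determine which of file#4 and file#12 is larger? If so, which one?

file#12

The relevant relations are file#4 < file#17; file#17 < file#8; file#8 < file#5; file#5 < file#9; file#9 < file#12.
Chaining these gives file#4 < file#17 < file#8 < file#5 < file#9 < file#12.
So file#12 is larger.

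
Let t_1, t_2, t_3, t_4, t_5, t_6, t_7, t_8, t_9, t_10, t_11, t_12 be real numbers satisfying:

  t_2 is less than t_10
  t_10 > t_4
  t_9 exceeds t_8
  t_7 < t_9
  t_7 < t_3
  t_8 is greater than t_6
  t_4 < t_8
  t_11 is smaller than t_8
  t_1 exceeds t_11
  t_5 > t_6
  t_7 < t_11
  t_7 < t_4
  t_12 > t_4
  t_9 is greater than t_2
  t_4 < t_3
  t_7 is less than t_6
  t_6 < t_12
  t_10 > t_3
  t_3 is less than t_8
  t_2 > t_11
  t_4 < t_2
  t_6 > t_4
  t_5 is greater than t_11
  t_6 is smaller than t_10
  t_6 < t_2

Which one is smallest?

t_7

Chaining upward from t_7: directly above it, t_11, t_4, t_3, t_6, t_9; then t_5, t_1, t_8, t_12, t_2, t_10.
That covers every other element, and nothing is given below t_7, so t_7 is the smallest.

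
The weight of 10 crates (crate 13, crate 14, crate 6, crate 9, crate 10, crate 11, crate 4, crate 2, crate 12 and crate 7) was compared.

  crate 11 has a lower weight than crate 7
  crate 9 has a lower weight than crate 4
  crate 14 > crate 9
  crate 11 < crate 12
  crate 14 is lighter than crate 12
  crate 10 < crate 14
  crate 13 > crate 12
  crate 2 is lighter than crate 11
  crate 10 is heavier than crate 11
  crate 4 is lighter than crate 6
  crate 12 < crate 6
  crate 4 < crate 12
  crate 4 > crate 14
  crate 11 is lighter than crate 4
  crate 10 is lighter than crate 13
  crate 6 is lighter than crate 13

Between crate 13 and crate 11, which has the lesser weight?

Following the relations from crate 11: crate 11 < crate 10 < crate 14 < crate 4 < crate 12 < crate 6 < crate 13.
So crate 11 < crate 13; crate 11 is the lighter of the two.

crate 11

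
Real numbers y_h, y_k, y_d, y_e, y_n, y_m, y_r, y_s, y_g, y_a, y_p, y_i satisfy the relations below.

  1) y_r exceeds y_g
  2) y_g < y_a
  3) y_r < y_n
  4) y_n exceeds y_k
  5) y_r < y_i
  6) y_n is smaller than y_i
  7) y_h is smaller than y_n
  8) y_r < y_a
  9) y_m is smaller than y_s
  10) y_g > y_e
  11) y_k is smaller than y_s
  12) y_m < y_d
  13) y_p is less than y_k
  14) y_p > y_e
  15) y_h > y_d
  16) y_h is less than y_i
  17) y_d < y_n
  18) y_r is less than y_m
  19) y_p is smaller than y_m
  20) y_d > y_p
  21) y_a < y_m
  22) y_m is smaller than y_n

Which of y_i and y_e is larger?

y_e < y_g and y_g < y_r give y_e < y_r.
Then y_r < y_a extends the chain to y_a.
Then y_a < y_m extends the chain to y_m.
With y_m < y_d: y_e < y_g < y_r < y_a < y_m < y_d.
With y_d < y_h: y_e < y_g < y_r < y_a < y_m < y_d < y_h.
With y_h < y_n: y_e < y_g < y_r < y_a < y_m < y_d < y_h < y_n.
Then y_n < y_i extends the chain to y_i.
So y_e < y_i; y_i is the larger of the two.

y_i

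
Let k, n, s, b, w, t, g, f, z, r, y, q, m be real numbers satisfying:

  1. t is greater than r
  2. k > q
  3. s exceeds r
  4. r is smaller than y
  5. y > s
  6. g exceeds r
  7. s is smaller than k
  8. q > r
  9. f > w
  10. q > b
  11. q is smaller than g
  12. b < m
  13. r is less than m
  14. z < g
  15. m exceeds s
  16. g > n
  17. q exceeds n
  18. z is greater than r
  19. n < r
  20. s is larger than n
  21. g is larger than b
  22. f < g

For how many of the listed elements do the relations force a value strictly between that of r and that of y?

Chaining upward from r reaches: z, s, q, g, m, t, k.
Chaining downward from y reaches: n, s.
Strictly between r and y are those in both lists: s — 1 element.

1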